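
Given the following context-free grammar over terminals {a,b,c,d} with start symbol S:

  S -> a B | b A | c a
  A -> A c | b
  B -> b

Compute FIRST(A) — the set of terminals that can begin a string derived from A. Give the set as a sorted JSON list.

Compute FIRST by fixpoint:
pass 1:
  A via A→b: +{b}
  B via B→b: +{b}
  S via S→a B: +{a}
  S via S→b A: +{b}
  S via S→c a: +{c}
  FIRST[S]={a,b,c}  FIRST[A]={b}  FIRST[B]={b}
pass 2: — fixpoint
  FIRST[S]={a,b,c}  FIRST[A]={b}  FIRST[B]={b}

FIRST(A) = ["b"]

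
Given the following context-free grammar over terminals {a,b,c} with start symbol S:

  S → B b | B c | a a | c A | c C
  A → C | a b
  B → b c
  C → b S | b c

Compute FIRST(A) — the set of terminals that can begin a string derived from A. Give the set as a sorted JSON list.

Compute FIRST by fixpoint:
pass 1:
  A via A→a b: +{a}
  B via B→b c: +{b}
  C via C→b S: +{b}
  S via S→B b: +{b}
  S via S→a a: +{a}
  S via S→c A: +{c}
  FIRST(S)={a,b,c}  FIRST(A)={a}  FIRST(B)={b}  FIRST(C)={b}
pass 2:
  A via A→C: +{b}
  FIRST(S)={a,b,c}  FIRST(A)={a,b}  FIRST(B)={b}  FIRST(C)={b}
pass 3: (stable)
  FIRST(S)={a,b,c}  FIRST(A)={a,b}  FIRST(B)={b}  FIRST(C)={b}

FIRST(A) = ["a", "b"]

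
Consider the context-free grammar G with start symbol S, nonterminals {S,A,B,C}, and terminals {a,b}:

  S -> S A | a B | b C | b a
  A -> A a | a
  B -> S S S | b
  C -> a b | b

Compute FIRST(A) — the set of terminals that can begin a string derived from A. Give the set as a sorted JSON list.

Compute FIRST by fixpoint:
round 1:
  A via A→a: +{a}
  B via B→b: +{b}
  C via C→a b: +{a}
  C via C→b: +{b}
  S via S→a B: +{a}
  S via S→b C: +{b}
  FIRST(S)={a,b}  FIRST(A)={a}  FIRST(B)={b}  FIRST(C)={a,b}
round 2:
  B via B→S S S: +{a}
  FIRST(S)={a,b}  FIRST(A)={a}  FIRST(B)={a,b}  FIRST(C)={a,b}
round 3: (no change)
  FIRST(S)={a,b}  FIRST(A)={a}  FIRST(B)={a,b}  FIRST(C)={a,b}

FIRST(A) = ["a"]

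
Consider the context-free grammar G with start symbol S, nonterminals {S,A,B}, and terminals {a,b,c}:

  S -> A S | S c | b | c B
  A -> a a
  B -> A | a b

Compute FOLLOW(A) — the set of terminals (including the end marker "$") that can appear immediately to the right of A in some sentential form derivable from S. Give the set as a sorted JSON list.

Compute FIRST by fixpoint:
pass 1:
  A via A→a a: +{a}
  B via B→A: +{a}
  S via S→A S: +{a}
  S via S→b: +{b}
  S via S→c B: +{c}
  FIRST(S)={a,b,c}  FIRST(A)={a}  FIRST(B)={a}
pass 2: (stable)
  FIRST(S)={a,b,c}  FIRST(A)={a}  FIRST(B)={a}

Compute FOLLOW by fixpoint:
seed FOLLOW(S) with $
pass 1:
  S→A S: FOLLOW(A) ⊇ FIRST(S) = {a,b,c}; new: +{a,b,c}
  S→S c: FOLLOW(S) ⊇ FIRST(c) = {c}; new: +{c}
  S→c B: FOLLOW(B) ⊇ FOLLOW(S) ⊇ {$,c}; new: +{$,c}
  FOLLOW(S)={$,c}  FOLLOW(A)={a,b,c}  FOLLOW(B)={$,c}
pass 2:
  B→A: FOLLOW(A) ⊇ FOLLOW(B) ⊇ {$,c}; new: +{$}
  FOLLOW(S)={$,c}  FOLLOW(A)={$,a,b,c}  FOLLOW(B)={$,c}
pass 3: done
  FOLLOW(S)={$,c}  FOLLOW(A)={$,a,b,c}  FOLLOW(B)={$,c}

FOLLOW(A) = ["$", "a", "b", "c"]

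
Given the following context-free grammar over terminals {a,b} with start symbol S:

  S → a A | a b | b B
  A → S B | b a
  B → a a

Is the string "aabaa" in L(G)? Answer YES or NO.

Convert to CNF:
  S -> T0 B | T1 A | T1 T0
  A -> S B | T0 T1
  B -> T1 T1
  T0 -> b
  T1 -> a

Fill CYK table bottom-up:
  T[0,0] 'a' = {T1}  orig:{}
  T[1,1] 'a' = {T1}  orig:{}
  T[2,2] 'b' = {T0}  orig:{}
  T[3,3] 'a' = {T1}  orig:{}
  T[4,4] 'a' = {T1}  orig:{}
  T[0,1] 'aa' = {B}
  T[1,2] 'ab' = {S}
  T[2,3] 'ba' = {A}
  T[3,4] 'aa' = {B}
  T[0,2] 'aab' = ∅
  T[1,3] 'aba' = {S}
  T[2,4] 'baa' = {S}
  T[0,3] 'aaba' = ∅
  T[1,4] 'abaa' = {A}
  T[0,4] 'aabaa' = {S}

S ∈ T[0,4] ⇒ YES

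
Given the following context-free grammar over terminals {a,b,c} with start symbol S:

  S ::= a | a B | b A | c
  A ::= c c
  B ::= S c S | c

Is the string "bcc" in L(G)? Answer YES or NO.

CNF form of G:
  S -> T1 B | T2 A | a | c
  A -> T0 T0
  B -> S X3 | c
  T0 -> c
  T1 -> a
  T2 -> b
  X3 -> T0 S

CYK table (by increasing span):
  cell(0,0) b: {T2}  orig:{}
  cell(1,1) c: {B,S,T0}  orig:{B,S}
  cell(2,2) c: {B,S,T0}  orig:{B,S}
  cell(0,1) bc: ∅
  cell(1,2) cc: {A,X3}  orig:{A}
  cell(0,2) bcc: {S}

S ∈ T[0,2] ⇒ YES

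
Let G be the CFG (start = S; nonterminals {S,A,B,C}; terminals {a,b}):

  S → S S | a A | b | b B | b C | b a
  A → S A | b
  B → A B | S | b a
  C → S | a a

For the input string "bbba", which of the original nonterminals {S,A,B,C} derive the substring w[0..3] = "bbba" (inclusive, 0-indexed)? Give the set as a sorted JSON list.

CNF form of G:
  S -> S S | T0 A | T1 B | T1 C | T1 T0 | b
  A -> S A | b
  B -> A B | S S | T0 A | T1 B | T1 C | T1 T0 | b
  C -> S S | T0 A | T0 T0 | T1 B | T1 C | T1 T0 | b
  T0 -> a
  T1 -> b

Fill CYK table bottom-up, restricted to cells inside w[0..3]:
  cell(0,0) b: {A,B,C,S,T1}  orig:{A,B,C,S}
  cell(1,1) b: {A,B,C,S,T1}  orig:{A,B,C,S}
  cell(2,2) b: {A,B,C,S,T1}  orig:{A,B,C,S}
  cell(3,3) a: {T0}  orig:{}
  cell(0,1) bb: {A,B,C,S}
  cell(1,2) bb: {A,B,C,S}
  cell(2,3) ba: {B,C,S}
  cell(0,2) bbb: {A,B,C,S}
  cell(1,3) bba: {B,C,S}
  cell(0,3) bbba: {B,C,S}

Original NTs in T[0,3] deriving "bbba": ["B", "C", "S"]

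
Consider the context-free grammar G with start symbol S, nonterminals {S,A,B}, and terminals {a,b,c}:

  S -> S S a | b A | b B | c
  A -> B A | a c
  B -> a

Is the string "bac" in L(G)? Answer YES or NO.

Convert to CNF:
  S -> S X3 | T2 A | T2 B | c
  A -> B A | T0 T1
  B -> a
  T0 -> a
  T1 -> c
  T2 -> b
  X3 -> S T0

CYK table (by increasing span):
  cell(0,0) b: {T2}  orig:{}
  cell(1,1) a: {B,T0}  orig:{B}
  cell(2,2) c: {S,T1}  orig:{S}
  cell(0,1) ba: {S}
  cell(1,2) ac: {A}
  cell(0,2) bac: {S}

S ∈ T[0,2] ⇒ YES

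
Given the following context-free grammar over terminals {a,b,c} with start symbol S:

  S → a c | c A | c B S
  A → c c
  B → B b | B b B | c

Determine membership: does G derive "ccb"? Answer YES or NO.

Convert to CNF:
  S -> T0 A | T0 X4 | T2 T0
  A -> T0 T0
  B -> B T1 | B X3 | c
  T0 -> c
  T1 -> b
  T2 -> a
  X3 -> T1 B
  X4 -> B S

CYK fill:
  cell(0,0) c: {B,T0}  orig:{B}
  cell(1,1) c: {B,T0}  orig:{B}
  cell(2,2) b: {T1}  orig:{}
  cell(0,1) cc: {A}
  cell(1,2) cb: {B}
  cell(0,2) ccb: ∅

S ∉ T[0,2] ⇒ NO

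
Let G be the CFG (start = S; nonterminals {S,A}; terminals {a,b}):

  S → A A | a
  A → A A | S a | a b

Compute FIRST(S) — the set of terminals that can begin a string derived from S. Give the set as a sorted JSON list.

Compute FIRST by fixpoint:
pass 1:
  A via A→a b: +{a}
  S via S→A A: +{a}
  FIRST(S)={a}  FIRST(A)={a}
pass 2: (no change)
  FIRST(S)={a}  FIRST(A)={a}

FIRST(S) = ["a"]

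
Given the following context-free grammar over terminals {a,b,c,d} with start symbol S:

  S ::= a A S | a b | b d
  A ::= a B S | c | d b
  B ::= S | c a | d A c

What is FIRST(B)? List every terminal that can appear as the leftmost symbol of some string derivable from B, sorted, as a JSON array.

FIRST iteration:
[1]
  A via A→a B S: +{a}
  A via A→c: +{c}
  A via A→d b: +{d}
  B via B→c a: +{c}
  B via B→d A c: +{d}
  S via S→a A S: +{a}
  S via S→b d: +{b}
  FIRST(S)={a,b}  FIRST(A)={a,c,d}  FIRST(B)={c,d}
[2]
  B via B→S: +{a,b}
  FIRST(S)={a,b}  FIRST(A)={a,c,d}  FIRST(B)={a,b,c,d}
[3] — fixpoint
  FIRST(S)={a,b}  FIRST(A)={a,c,d}  FIRST(B)={a,b,c,d}

FIRST(B) = ["a", "b", "c", "d"]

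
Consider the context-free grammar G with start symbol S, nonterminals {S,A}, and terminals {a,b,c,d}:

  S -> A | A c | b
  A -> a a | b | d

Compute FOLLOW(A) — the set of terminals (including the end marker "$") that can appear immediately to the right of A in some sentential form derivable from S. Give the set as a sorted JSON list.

FIRST iteration:
iter 1:
  A via A→a a: +{a}
  A via A→b: +{b}
  A via A→d: +{d}
  S via S→A: +{a,b,d}
  FIRST[S]={a,b,d}  FIRST[A]={a,b,d}
iter 2: — fixpoint
  FIRST[S]={a,b,d}  FIRST[A]={a,b,d}

FOLLOW iteration:
seed FOLLOW(S) with $
iter 1:
  S→A: FOLLOW(A) ⊇ FOLLOW(S) ⊇ {$}; new: +{$}
  S→A c: FOLLOW(A) ⊇ FIRST(c) = {c}; new: +{c}
  FOLLOW[S]={$}  FOLLOW[A]={$,c}
iter 2: (no change)
  FOLLOW[S]={$}  FOLLOW[A]={$,c}

FOLLOW(A) = ["$", "c"]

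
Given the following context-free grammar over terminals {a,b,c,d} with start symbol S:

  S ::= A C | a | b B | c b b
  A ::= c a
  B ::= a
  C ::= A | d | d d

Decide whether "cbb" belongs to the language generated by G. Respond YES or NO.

Convert to CNF:
  S -> A C | T0 X4 | T3 B | a
  A -> T0 T1
  B -> a
  C -> T0 T1 | T2 T2 | d
  T0 -> c
  T1 -> a
  T2 -> d
  T3 -> b
  X4 -> T3 T3

Fill CYK table bottom-up:
  T[0,0] 'c' = {T0}  orig:{}
  T[1,1] 'b' = {T3}  orig:{}
  T[2,2] 'b' = {T3}  orig:{}
  T[0,1] 'cb' = ∅
  T[1,2] 'bb' = {X4}  orig:{}
  T[0,2] 'cbb' = {S}

S ∈ T[0,2] ⇒ YES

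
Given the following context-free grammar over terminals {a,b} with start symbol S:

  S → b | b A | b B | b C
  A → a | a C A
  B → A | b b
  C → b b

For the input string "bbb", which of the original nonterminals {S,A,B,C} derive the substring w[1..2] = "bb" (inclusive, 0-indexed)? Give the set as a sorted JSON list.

Convert to CNF:
  S -> T1 A | T1 B | T1 C | b
  A -> T0 X2 | a
  B -> T0 X3 | T1 T1 | a
  C -> T1 T1
  T0 -> a
  T1 -> b
  X2 -> C A
  X3 -> C A

Fill CYK table bottom-up — only the sub-triangle for w[1..2]:
  [1..1]={S,T1}  "b"  orig:{S}
  [2..2]={S,T1}  "b"  orig:{S}
  [1..2]={B,C}  "bb"

Original NTs in T[1,2] deriving "bb": ["B", "C"]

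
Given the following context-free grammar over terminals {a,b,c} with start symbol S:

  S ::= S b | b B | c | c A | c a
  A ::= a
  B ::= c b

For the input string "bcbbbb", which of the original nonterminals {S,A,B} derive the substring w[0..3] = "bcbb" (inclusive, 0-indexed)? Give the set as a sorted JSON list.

Convert to CNF:
  S -> S T1 | T0 A | T0 T2 | T1 B | c
  A -> a
  B -> T0 T1
  T0 -> c
  T1 -> b
  T2 -> a

CYK table (by increasing span) (cells [i..j] with 0 ≤ i ≤ j ≤ 3 only):
  T[0,0] 'b' = {T1}  orig:{}
  T[1,1] 'c' = {S,T0}  orig:{S}
  T[2,2] 'b' = {T1}  orig:{}
  T[3,3] 'b' = {T1}  orig:{}
  T[0,1] 'bc' = ∅
  T[1,2] 'cb' = {B,S}
  T[2,3] 'bb' = ∅
  T[0,2] 'bcb' = {S}
  T[1,3] 'cbb' = {S}
  T[0,3] 'bcbb' = {S}

Original NTs in T[0,3] deriving "bcbb": ["S"]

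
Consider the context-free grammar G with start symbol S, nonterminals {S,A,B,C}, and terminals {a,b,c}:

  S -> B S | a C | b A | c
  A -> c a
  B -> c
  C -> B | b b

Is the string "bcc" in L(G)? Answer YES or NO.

Convert to CNF:
  S -> B S | T1 C | T2 A | c
  A -> T0 T1
  B -> c
  C -> T2 T2 | c
  T0 -> c
  T1 -> a
  T2 -> b

CYK fill:
  T[0,0] 'b' = {T2}  orig:{}
  T[1,1] 'c' = {B,C,S,T0}  orig:{B,C,S}
  T[2,2] 'c' = {B,C,S,T0}  orig:{B,C,S}
  T[0,1] 'bc' = ∅
  T[1,2] 'cc' = {S}
  T[0,2] 'bcc' = ∅

S ∉ T[0,2] ⇒ NO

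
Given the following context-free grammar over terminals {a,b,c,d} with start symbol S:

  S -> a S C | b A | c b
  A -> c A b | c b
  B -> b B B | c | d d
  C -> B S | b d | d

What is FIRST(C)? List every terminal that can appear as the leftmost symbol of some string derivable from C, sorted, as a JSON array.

Compute FIRST by fixpoint:
[1]
  A via A→c A b: +{c}
  B via B→b B B: +{b}
  B via B→c: +{c}
  B via B→d d: +{d}
  C via C→B S: +{b,c,d}
  S via S→a S C: +{a}
  S via S→b A: +{b}
  S via S→c b: +{c}
  FIRST(S)={a,b,c}  FIRST(A)={c}  FIRST(B)={b,c,d}  FIRST(C)={b,c,d}
[2] (stable)
  FIRST(S)={a,b,c}  FIRST(A)={c}  FIRST(B)={b,c,d}  FIRST(C)={b,c,d}

FIRST(C) = ["b", "c", "d"]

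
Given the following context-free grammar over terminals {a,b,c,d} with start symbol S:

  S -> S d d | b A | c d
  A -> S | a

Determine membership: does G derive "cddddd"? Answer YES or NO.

Convert to CNF:
  S -> S X4 | T1 A | T2 T0
  A -> S X3 | T1 A | T2 T0 | a
  T0 -> d
  T1 -> b
  T2 -> c
  X3 -> T0 T0
  X4 -> T0 T0

CYK fill:
  cell(0,0) c: {T2}  orig:{}
  cell(1,1) d: {T0}  orig:{}
  cell(2,2) d: {T0}  orig:{}
  cell(3,3) d: {T0}  orig:{}
  cell(4,4) d: {T0}  orig:{}
  cell(5,5) d: {T0}  orig:{}
  cell(0,1) cd: {A,S}
  cell(1,2) dd: {X3,X4}  orig:{}
  cell(2,3) dd: {X3,X4}  orig:{}
  cell(3,4) dd: {X3,X4}  orig:{}
  cell(4,5) dd: {X3,X4}  orig:{}
  cell(0,2) cdd: ∅
  cell(1,3) ddd: ∅
  cell(2,4) ddd: ∅
  cell(3,5) ddd: ∅
  cell(0,3) cddd: {A,S}
  cell(1,4) dddd: ∅
  cell(2,5) dddd: ∅
  cell(0,4) cdddd: ∅
  cell(1,5) ddddd: ∅
  cell(0,5) cddddd: {A,S}

S ∈ T[0,5] ⇒ YES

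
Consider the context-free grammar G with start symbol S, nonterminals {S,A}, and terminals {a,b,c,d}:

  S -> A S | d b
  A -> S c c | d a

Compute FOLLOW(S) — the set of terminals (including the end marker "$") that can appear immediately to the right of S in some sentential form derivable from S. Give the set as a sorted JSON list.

FIRST iteration:
[1]
  A via A→d a: +{d}
  S via S→A S: +{d}
  FIRST[S]={d}  FIRST[A]={d}
[2] done
  FIRST[S]={d}  FIRST[A]={d}

Compute FOLLOW by fixpoint:
FOLLOW(S) := {$}
pass 1:
  A→S c c: FOLLOW(S) ⊇ FIRST(c) = {c}; new: +{c}
  S→A S: FOLLOW(A) ⊇ FIRST(S) = {d}; new: +{d}
  FOLLOW[S]={$,c}  FOLLOW[A]={d}
pass 2: (stable)
  FOLLOW[S]={$,c}  FOLLOW[A]={d}

FOLLOW(S) = ["$", "c"]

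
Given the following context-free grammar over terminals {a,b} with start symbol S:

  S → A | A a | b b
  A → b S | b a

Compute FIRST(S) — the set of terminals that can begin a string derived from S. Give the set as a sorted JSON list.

FIRST iteration:
pass 1:
  A via A→b S: +{b}
  S via S→A: +{b}
  S: {b}  A: {b}
pass 2: — fixpoint
  S: {b}  A: {b}

FIRST(S) = ["b"]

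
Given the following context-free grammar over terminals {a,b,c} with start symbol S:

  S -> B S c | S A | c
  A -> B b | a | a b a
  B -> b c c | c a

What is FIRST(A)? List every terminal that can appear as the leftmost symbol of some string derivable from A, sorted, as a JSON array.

FIRST iteration:
iter 1:
  A via A→a: +{a}
  B via B→b c c: +{b}
  B via B→c a: +{c}
  S via S→B S c: +{b,c}
  FIRST(S)={b,c}  FIRST(A)={a}  FIRST(B)={b,c}
iter 2:
  A via A→B b: +{b,c}
  FIRST(S)={b,c}  FIRST(A)={a,b,c}  FIRST(B)={b,c}
iter 3: (no change)
  FIRST(S)={b,c}  FIRST(A)={a,b,c}  FIRST(B)={b,c}

FIRST(A) = ["a", "b", "c"]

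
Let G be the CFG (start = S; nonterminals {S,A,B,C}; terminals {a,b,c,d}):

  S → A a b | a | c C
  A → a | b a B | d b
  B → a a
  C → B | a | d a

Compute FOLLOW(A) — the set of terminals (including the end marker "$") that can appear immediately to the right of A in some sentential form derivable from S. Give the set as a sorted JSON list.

Compute FIRST by fixpoint:
round 1:
  A via A→a: +{a}
  A via A→b a B: +{b}
  A via A→d b: +{d}
  B via B→a a: +{a}
  C via C→B: +{a}
  C via C→d a: +{d}
  S via S→A a b: +{a,b,d}
  S via S→c C: +{c}
  S: {a,b,c,d}  A: {a,b,d}  B: {a}  C: {a,d}
round 2: (stable)
  S: {a,b,c,d}  A: {a,b,d}  B: {a}  C: {a,d}

Compute FOLLOW by fixpoint:
seed FOLLOW(S) with $
[1]
  S→A a b: FOLLOW(A) ⊇ FIRST(a) = {a}; new: +{a}
  S→c C: FOLLOW(C) ⊇ FOLLOW(S) ⊇ {$}; new: +{$}
  FOLLOW(S)={$}  FOLLOW(A)={a}  FOLLOW(B)={}  FOLLOW(C)={$}
[2]
  A→b a B: FOLLOW(B) ⊇ FOLLOW(A) ⊇ {a}; new: +{a}
  C→B: FOLLOW(B) ⊇ FOLLOW(C) ⊇ {$}; new: +{$}
  FOLLOW(S)={$}  FOLLOW(A)={a}  FOLLOW(B)={$,a}  FOLLOW(C)={$}
[3] (no change)
  FOLLOW(S)={$}  FOLLOW(A)={a}  FOLLOW(B)={$,a}  FOLLOW(C)={$}

FOLLOW(A) = ["a"]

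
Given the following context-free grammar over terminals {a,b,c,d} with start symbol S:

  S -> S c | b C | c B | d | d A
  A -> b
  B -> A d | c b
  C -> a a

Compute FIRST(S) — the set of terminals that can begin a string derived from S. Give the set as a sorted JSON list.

FIRST sets, iterate to fixpoint:
iter 1:
  A via A→b: +{b}
  B via B→A d: +{b}
  B via B→c b: +{c}
  C via C→a a: +{a}
  S via S→b C: +{b}
  S via S→c B: +{c}
  S via S→d: +{d}
  S: {b,c,d}  A: {b}  B: {b,c}  C: {a}
iter 2: done
  S: {b,c,d}  A: {b}  B: {b,c}  C: {a}

FIRST(S) = ["b", "c", "d"]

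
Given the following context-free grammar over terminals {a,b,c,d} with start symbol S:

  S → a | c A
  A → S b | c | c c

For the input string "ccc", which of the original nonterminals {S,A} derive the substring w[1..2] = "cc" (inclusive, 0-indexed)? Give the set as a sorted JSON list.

CNF form of G:
  S -> T1 A | a
  A -> S T0 | T1 T1 | c
  T0 -> b
  T1 -> c

CYK table (by increasing span) — only the sub-triangle for w[1..2]:
  cell(1,1) c: {A,T1}  orig:{A}
  cell(2,2) c: {A,T1}  orig:{A}
  cell(1,2) cc: {A,S}

Original NTs in T[1,2] deriving "cc": ["A", "S"]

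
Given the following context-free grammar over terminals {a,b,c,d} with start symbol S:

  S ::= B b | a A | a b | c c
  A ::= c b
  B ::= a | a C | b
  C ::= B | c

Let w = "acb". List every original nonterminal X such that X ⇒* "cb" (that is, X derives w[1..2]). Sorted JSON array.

Convert to CNF:
  S -> B T1 | T0 T0 | T2 A | T2 T1
  A -> T0 T1
  B -> T2 C | a | b
  C -> T2 C | a | b | c
  T0 -> c
  T1 -> b
  T2 -> a

Fill CYK table bottom-up, restricted to cells inside w[1..2]:
  T[1,1] 'c' = {C,T0}  orig:{C}
  T[2,2] 'b' = {B,C,T1}  orig:{B,C}
  T[1,2] 'cb' = {A}

Original NTs in T[1,2] deriving "cb": ["A"]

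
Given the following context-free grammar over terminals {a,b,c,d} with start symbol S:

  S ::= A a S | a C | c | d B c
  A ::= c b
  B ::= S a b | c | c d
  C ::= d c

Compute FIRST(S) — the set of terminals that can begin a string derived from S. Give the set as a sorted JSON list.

Compute FIRST by fixpoint:
pass 1:
  A via A→c b: +{c}
  B via B→c: +{c}
  C via C→d c: +{d}
  S via S→A a S: +{c}
  S via S→a C: +{a}
  S via S→d B c: +{d}
  S: {a,c,d}  A: {c}  B: {c}  C: {d}
pass 2:
  B via B→S a b: +{a,d}
  S: {a,c,d}  A: {c}  B: {a,c,d}  C: {d}
pass 3: (no change)
  S: {a,c,d}  A: {c}  B: {a,c,d}  C: {d}

FIRST(S) = ["a", "c", "d"]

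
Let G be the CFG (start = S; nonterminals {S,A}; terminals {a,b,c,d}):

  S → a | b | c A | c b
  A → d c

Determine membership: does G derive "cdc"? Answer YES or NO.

Convert to CNF:
  S -> T1 A | T1 T2 | a | b
  A -> T0 T1
  T0 -> d
  T1 -> c
  T2 -> b

CYK fill:
  T[0,0] 'c' = {T1}  orig:{}
  T[1,1] 'd' = {T0}  orig:{}
  T[2,2] 'c' = {T1}  orig:{}
  T[0,1] 'cd' = ∅
  T[1,2] 'dc' = {A}
  T[0,2] 'cdc' = {S}

S ∈ T[0,2] ⇒ YES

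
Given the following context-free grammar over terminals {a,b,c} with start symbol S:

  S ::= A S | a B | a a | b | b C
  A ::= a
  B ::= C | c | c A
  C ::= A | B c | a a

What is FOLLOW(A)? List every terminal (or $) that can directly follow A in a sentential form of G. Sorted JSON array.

FIRST iteration:
pass 1:
  A via A→a: +{a}
  B via B→c: +{c}
  C via C→A: +{a}
  C via C→B c: +{c}
  S via S→A S: +{a}
  S via S→b: +{b}
  S: {a,b}  A: {a}  B: {c}  C: {a,c}
pass 2:
  B via B→C: +{a}
  S: {a,b}  A: {a}  B: {a,c}  C: {a,c}
pass 3: (no change)
  S: {a,b}  A: {a}  B: {a,c}  C: {a,c}

FOLLOW iteration:
seed FOLLOW(S) with $
round 1:
  C→B c: FOLLOW(B) ⊇ FIRST(c) = {c}; new: +{c}
  S→A S: FOLLOW(A) ⊇ FIRST(S) = {a,b}; new: +{a,b}
  S→a B: FOLLOW(B) ⊇ FOLLOW(S) ⊇ {$}; new: +{$}
  S→b C: FOLLOW(C) ⊇ FOLLOW(S) ⊇ {$}; new: +{$}
  S: {$}  A: {a,b}  B: {$,c}  C: {$}
round 2:
  B→C: FOLLOW(C) ⊇ FOLLOW(B) ⊇ {$,c}; new: +{c}
  B→c A: FOLLOW(A) ⊇ FOLLOW(B) ⊇ {$,c}; new: +{$,c}
  S: {$}  A: {$,a,b,c}  B: {$,c}  C: {$,c}
round 3: (no change)
  S: {$}  A: {$,a,b,c}  B: {$,c}  C: {$,c}

FOLLOW(A) = ["$", "a", "b", "c"]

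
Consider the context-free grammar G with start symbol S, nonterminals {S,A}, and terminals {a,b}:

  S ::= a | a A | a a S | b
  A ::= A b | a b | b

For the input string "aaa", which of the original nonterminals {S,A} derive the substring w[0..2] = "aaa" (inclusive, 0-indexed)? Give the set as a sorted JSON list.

Convert to CNF:
  S -> T1 A | T1 X2 | a | b
  A -> A T0 | T1 T0 | b
  T0 -> b
  T1 -> a
  X2 -> T1 S

CYK fill (cells [i..j] with 0 ≤ i ≤ j ≤ 2 only):
  T[0,0] 'a' = {S,T1}  orig:{S}
  T[1,1] 'a' = {S,T1}  orig:{S}
  T[2,2] 'a' = {S,T1}  orig:{S}
  T[0,1] 'aa' = {X2}  orig:{}
  T[1,2] 'aa' = {X2}  orig:{}
  T[0,2] 'aaa' = {S}

Original NTs in T[0,2] deriving "aaa": ["S"]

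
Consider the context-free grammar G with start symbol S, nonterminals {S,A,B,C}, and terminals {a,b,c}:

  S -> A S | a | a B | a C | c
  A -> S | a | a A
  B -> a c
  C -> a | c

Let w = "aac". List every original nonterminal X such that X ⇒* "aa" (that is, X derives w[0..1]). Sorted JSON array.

Convert to CNF:
  S -> A S | T0 B | T0 C | a | c
  A -> A S | T0 A | T0 B | T0 C | a | c
  B -> T0 T1
  C -> a | c
  T0 -> a
  T1 -> c

Fill CYK table bottom-up, restricted to cells inside w[0..1]:
  T[0,0] 'a' = {A,C,S,T0}  orig:{A,C,S}
  T[1,1] 'a' = {A,C,S,T0}  orig:{A,C,S}
  T[0,1] 'aa' = {A,S}

Original NTs in T[0,1] deriving "aa": ["A", "S"]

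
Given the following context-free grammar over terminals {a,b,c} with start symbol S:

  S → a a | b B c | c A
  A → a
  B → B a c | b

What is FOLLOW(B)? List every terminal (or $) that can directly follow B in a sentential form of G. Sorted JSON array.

FIRST sets, iterate to fixpoint:
[1]
  A via A→a: +{a}
  B via B→b: +{b}
  S via S→a a: +{a}
  S via S→b B c: +{b}
  S via S→c A: +{c}
  S: {a,b,c}  A: {a}  B: {b}
[2] (stable)
  S: {a,b,c}  A: {a}  B: {b}

FOLLOW sets:
seed FOLLOW(S) with $
[1]
  B→B a c: FOLLOW(B) ⊇ FIRST(a) = {a}; new: +{a}
  S→b B c: FOLLOW(B) ⊇ FIRST(c) = {c}; new: +{c}
  S→c A: FOLLOW(A) ⊇ FOLLOW(S) ⊇ {$}; new: +{$}
  FOLLOW(S)={$}  FOLLOW(A)={$}  FOLLOW(B)={a,c}
[2] — fixpoint
  FOLLOW(S)={$}  FOLLOW(A)={$}  FOLLOW(B)={a,c}

FOLLOW(B) = ["a", "c"]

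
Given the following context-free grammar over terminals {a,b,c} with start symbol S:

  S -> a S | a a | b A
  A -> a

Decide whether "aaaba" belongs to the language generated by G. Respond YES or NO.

Convert to CNF:
  S -> T0 S | T0 T0 | T1 A
  A -> a
  T0 -> a
  T1 -> b

CYK fill:
  T[0,0] 'a' = {A,T0}  orig:{A}
  T[1,1] 'a' = {A,T0}  orig:{A}
  T[2,2] 'a' = {A,T0}  orig:{A}
  T[3,3] 'b' = {T1}  orig:{}
  T[4,4] 'a' = {A,T0}  orig:{A}
  T[0,1] 'aa' = {S}
  T[1,2] 'aa' = {S}
  T[2,3] 'ab' = ∅
  T[3,4] 'ba' = {S}
  T[0,2] 'aaa' = {S}
  T[1,3] 'aab' = ∅
  T[2,4] 'aba' = {S}
  T[0,3] 'aaab' = ∅
  T[1,4] 'aaba' = {S}
  T[0,4] 'aaaba' = {S}

S ∈ T[0,4] ⇒ YES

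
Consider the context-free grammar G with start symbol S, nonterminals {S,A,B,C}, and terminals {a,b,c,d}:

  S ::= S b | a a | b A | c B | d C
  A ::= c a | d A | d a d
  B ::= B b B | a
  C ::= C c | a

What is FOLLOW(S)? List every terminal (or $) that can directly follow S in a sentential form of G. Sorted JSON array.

FIRST sets, iterate to fixpoint:
round 1:
  A via A→c a: +{c}
  A via A→d A: +{d}
  B via B→a: +{a}
  C via C→a: +{a}
  S via S→a a: +{a}
  S via S→b A: +{b}
  S via S→c B: +{c}
  S via S→d C: +{d}
  S: {a,b,c,d}  A: {c,d}  B: {a}  C: {a}
round 2: (no change)
  S: {a,b,c,d}  A: {c,d}  B: {a}  C: {a}

FOLLOW iteration:
seed FOLLOW(S) with $
round 1:
  B→B b B: FOLLOW(B) ⊇ FIRST(b) = {b}; new: +{b}
  C→C c: FOLLOW(C) ⊇ FIRST(c) = {c}; new: +{c}
  S→S b: FOLLOW(S) ⊇ FIRST(b) = {b}; new: +{b}
  S→b A: FOLLOW(A) ⊇ FOLLOW(S) ⊇ {$,b}; new: +{$,b}
  S→c B: FOLLOW(B) ⊇ FOLLOW(S) ⊇ {$,b}; new: +{$}
  S→d C: FOLLOW(C) ⊇ FOLLOW(S) ⊇ {$,b}; new: +{$,b}
  FOLLOW(S)={$,b}  FOLLOW(A)={$,b}  FOLLOW(B)={$,b}  FOLLOW(C)={$,b,c}
round 2: (stable)
  FOLLOW(S)={$,b}  FOLLOW(A)={$,b}  FOLLOW(B)={$,b}  FOLLOW(C)={$,b,c}

FOLLOW(S) = ["$", "b"]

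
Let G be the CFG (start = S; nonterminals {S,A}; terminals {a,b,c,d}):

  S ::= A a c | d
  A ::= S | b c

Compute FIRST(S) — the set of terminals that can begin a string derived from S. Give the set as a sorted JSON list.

FIRST sets, iterate to fixpoint:
round 1:
  A via A→b c: +{b}
  S via S→A a c: +{b}
  S via S→d: +{d}
  FIRST[S]={b,d}  FIRST[A]={b}
round 2:
  A via A→S: +{d}
  FIRST[S]={b,d}  FIRST[A]={b,d}
round 3: — fixpoint
  FIRST[S]={b,d}  FIRST[A]={b,d}

FIRST(S) = ["b", "d"]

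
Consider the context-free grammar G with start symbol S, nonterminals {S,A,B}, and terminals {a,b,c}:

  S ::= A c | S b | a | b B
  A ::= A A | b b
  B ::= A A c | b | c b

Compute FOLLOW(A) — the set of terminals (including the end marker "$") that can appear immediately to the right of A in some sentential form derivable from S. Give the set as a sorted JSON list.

FIRST iteration:
pass 1:
  A via A→b b: +{b}
  B via B→A A c: +{b}
  B via B→c b: +{c}
  S via S→A c: +{b}
  S via S→a: +{a}
  FIRST(S)={a,b}  FIRST(A)={b}  FIRST(B)={b,c}
pass 2: done
  FIRST(S)={a,b}  FIRST(A)={b}  FIRST(B)={b,c}

FOLLOW sets:
FOLLOW(S) := {$}
round 1:
  A→A A: FOLLOW(A) ⊇ FIRST(A) = {b}; new: +{b}
  B→A A c: FOLLOW(A) ⊇ FIRST(c) = {c}; new: +{c}
  S→S b: FOLLOW(S) ⊇ FIRST(b) = {b}; new: +{b}
  S→b B: FOLLOW(B) ⊇ FOLLOW(S) ⊇ {$,b}; new: +{$,b}
  FOLLOW[S]={$,b}  FOLLOW[A]={b,c}  FOLLOW[B]={$,b}
round 2: (no change)
  FOLLOW[S]={$,b}  FOLLOW[A]={b,c}  FOLLOW[B]={$,b}

FOLLOW(A) = ["b", "c"]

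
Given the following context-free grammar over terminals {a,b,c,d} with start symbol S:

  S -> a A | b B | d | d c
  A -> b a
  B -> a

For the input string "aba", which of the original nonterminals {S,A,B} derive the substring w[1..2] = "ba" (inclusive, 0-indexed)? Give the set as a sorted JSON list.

CNF form of G:
  S -> T0 B | T1 A | T2 T3 | d
  A -> T0 T1
  B -> a
  T0 -> b
  T1 -> a
  T2 -> d
  T3 -> c

CYK table (by increasing span) — only the sub-triangle for w[1..2]:
  cell(1,1) b: {T0}  orig:{}
  cell(2,2) a: {B,T1}  orig:{B}
  cell(1,2) ba: {A,S}

Original NTs in T[1,2] deriving "ba": ["A", "S"]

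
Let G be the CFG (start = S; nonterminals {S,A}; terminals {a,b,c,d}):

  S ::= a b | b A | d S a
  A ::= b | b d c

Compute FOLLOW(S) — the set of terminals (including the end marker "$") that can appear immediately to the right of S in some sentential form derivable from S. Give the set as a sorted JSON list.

FIRST iteration:
pass 1:
  A via A→b: +{b}
  S via S→a b: +{a}
  S via S→b A: +{b}
  S via S→d S a: +{d}
  FIRST(S)={a,b,d}  FIRST(A)={b}
pass 2: — fixpoint
  FIRST(S)={a,b,d}  FIRST(A)={b}

FOLLOW iteration:
initialize: $ ∈ FOLLOW(S)
iter 1:
  S→b A: FOLLOW(A) ⊇ FOLLOW(S) ⊇ {$}; new: +{$}
  S→d S a: FOLLOW(S) ⊇ FIRST(a) = {a}; new: +{a}
  FOLLOW(S)={$,a}  FOLLOW(A)={$}
iter 2:
  S→b A: FOLLOW(A) ⊇ FOLLOW(S) ⊇ {$,a}; new: +{a}
  FOLLOW(S)={$,a}  FOLLOW(A)={$,a}
iter 3: done
  FOLLOW(S)={$,a}  FOLLOW(A)={$,a}

FOLLOW(S) = ["$", "a"]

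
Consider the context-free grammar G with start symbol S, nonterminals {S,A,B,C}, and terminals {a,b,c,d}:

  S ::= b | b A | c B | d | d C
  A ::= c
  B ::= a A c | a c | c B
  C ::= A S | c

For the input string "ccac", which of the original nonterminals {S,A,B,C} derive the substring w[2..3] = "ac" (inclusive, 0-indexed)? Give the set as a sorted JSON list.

CNF form of G:
  S -> T1 B | T2 A | T3 C | b | d
  A -> c
  B -> T0 T1 | T0 X4 | T1 B
  C -> A S | c
  T0 -> a
  T1 -> c
  T2 -> b
  T3 -> d
  X4 -> A T1

Fill CYK table bottom-up, restricted to cells inside w[2..3]:
  [2..2]={T0}  "a"  orig:{}
  [3..3]={A,C,T1}  "c"  orig:{A,C}
  [2..3]={B}  "ac"

Original NTs in T[2,3] deriving "ac": ["B"]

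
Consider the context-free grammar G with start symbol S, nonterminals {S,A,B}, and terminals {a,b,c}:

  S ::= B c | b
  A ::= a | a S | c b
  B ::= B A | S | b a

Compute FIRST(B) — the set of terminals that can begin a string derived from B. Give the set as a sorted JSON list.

FIRST iteration:
iter 1:
  A via A→a: +{a}
  A via A→c b: +{c}
  B via B→b a: +{b}
  S via S→B c: +{b}
  FIRST(S)={b}  FIRST(A)={a,c}  FIRST(B)={b}
iter 2: done
  FIRST(S)={b}  FIRST(A)={a,c}  FIRST(B)={b}

FIRST(B) = ["b"]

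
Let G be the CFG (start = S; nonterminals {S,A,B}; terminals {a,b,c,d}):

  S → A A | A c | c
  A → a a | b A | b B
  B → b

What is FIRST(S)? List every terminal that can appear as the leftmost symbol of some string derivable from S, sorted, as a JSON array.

FIRST sets, iterate to fixpoint:
pass 1:
  A via A→a a: +{a}
  A via A→b A: +{b}
  B via B→b: +{b}
  S via S→A A: +{a,b}
  S via S→c: +{c}
  S: {a,b,c}  A: {a,b}  B: {b}
pass 2: done
  S: {a,b,c}  A: {a,b}  B: {b}

FIRST(S) = ["a", "b", "c"]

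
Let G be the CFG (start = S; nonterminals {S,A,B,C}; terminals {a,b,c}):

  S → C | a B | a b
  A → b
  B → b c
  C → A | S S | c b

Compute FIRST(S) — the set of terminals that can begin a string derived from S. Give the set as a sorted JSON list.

FIRST iteration:
[1]
  A via A→b: +{b}
  B via B→b c: +{b}
  C via C→A: +{b}
  C via C→c b: +{c}
  S via S→C: +{b,c}
  S via S→a B: +{a}
  FIRST(S)={a,b,c}  FIRST(A)={b}  FIRST(B)={b}  FIRST(C)={b,c}
[2]
  C via C→S S: +{a}
  FIRST(S)={a,b,c}  FIRST(A)={b}  FIRST(B)={b}  FIRST(C)={a,b,c}
[3] (no change)
  FIRST(S)={a,b,c}  FIRST(A)={b}  FIRST(B)={b}  FIRST(C)={a,b,c}

FIRST(S) = ["a", "b", "c"]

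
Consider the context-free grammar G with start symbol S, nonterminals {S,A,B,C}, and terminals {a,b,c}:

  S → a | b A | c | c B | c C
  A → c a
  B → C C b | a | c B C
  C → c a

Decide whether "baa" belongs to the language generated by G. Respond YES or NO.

CNF form of G:
  S -> T0 B | T0 C | T2 A | a | c
  A -> T0 T1
  B -> C X3 | T0 X4 | a
  C -> T0 T1
  T0 -> c
  T1 -> a
  T2 -> b
  X3 -> C T2
  X4 -> B C

CYK fill:
  [0..0]={T2}  "b"  orig:{}
  [1..1]={B,S,T1}  "a"  orig:{B,S}
  [2..2]={B,S,T1}  "a"  orig:{B,S}
  [0..1]=∅  "ba"
  [1..2]=∅  "aa"
  [0..2]=∅  "baa"

S ∉ T[0,2] ⇒ NO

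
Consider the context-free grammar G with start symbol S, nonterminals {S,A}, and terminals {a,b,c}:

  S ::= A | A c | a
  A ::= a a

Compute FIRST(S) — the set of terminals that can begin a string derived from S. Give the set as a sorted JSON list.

Compute FIRST by fixpoint:
iter 1:
  A via A→a a: +{a}
  S via S→A: +{a}
  FIRST[S]={a}  FIRST[A]={a}
iter 2: (stable)
  FIRST[S]={a}  FIRST[A]={a}

FIRST(S) = ["a"]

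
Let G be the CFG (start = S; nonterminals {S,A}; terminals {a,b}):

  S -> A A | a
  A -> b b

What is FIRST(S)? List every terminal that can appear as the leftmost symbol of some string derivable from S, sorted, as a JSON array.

FIRST iteration:
round 1:
  A via A→b b: +{b}
  S via S→A A: +{b}
  S via S→a: +{a}
  S: {a,b}  A: {b}
round 2: — fixpoint
  S: {a,b}  A: {b}

FIRST(S) = ["a", "b"]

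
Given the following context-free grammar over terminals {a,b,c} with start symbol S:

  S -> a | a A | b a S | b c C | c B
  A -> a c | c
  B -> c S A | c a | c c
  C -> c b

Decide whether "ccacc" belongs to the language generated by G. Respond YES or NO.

Convert to CNF:
  S -> T0 A | T1 B | T2 X4 | T2 X5 | a
  A -> T0 T1 | c
  B -> T1 T0 | T1 T1 | T1 X3
  C -> T1 T2
  T0 -> a
  T1 -> c
  T2 -> b
  X3 -> S A
  X4 -> T0 S
  X5 -> T1 C

CYK fill:
  T[0,0] 'c' = {A,T1}  orig:{A}
  T[1,1] 'c' = {A,T1}  orig:{A}
  T[2,2] 'a' = {S,T0}  orig:{S}
  T[3,3] 'c' = {A,T1}  orig:{A}
  T[4,4] 'c' = {A,T1}  orig:{A}
  T[0,1] 'cc' = {B}
  T[1,2] 'ca' = {B}
  T[2,3] 'ac' = {A,S,X3}  orig:{A,S}
  T[3,4] 'cc' = {B}
  T[0,2] 'cca' = {S}
  T[1,3] 'cac' = {B}
  T[2,4] 'acc' = {X3}  orig:{}
  T[0,3] 'ccac' = {S,X3}  orig:{S}
  T[1,4] 'cacc' = {B}
  T[0,4] 'ccacc' = {S,X3}  orig:{S}

S ∈ T[0,4] ⇒ YES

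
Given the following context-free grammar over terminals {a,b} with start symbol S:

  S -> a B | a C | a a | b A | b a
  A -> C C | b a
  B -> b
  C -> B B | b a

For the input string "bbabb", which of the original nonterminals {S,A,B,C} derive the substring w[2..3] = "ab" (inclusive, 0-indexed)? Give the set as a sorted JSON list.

CNF form of G:
  S -> T0 A | T0 T1 | T1 B | T1 C | T1 T1
  A -> C C | T0 T1
  B -> b
  C -> B B | T0 T1
  T0 -> b
  T1 -> a

CYK fill — only the sub-triangle for w[2..3]:
  [2..2]={T1}  "a"  orig:{}
  [3..3]={B,T0}  "b"  orig:{B}
  [2..3]={S}  "ab"

Original NTs in T[2,3] deriving "ab": ["S"]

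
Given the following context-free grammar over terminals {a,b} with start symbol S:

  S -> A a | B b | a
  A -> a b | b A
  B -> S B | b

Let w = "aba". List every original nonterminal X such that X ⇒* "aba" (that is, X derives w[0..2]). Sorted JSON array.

Convert to CNF:
  S -> A T0 | B T1 | a
  A -> T0 T1 | T1 A
  B -> S B | b
  T0 -> a
  T1 -> b

Fill CYK table bottom-up (cells [i..j] with 0 ≤ i ≤ j ≤ 2 only):
  T[0,0] 'a' = {S,T0}  orig:{S}
  T[1,1] 'b' = {B,T1}  orig:{B}
  T[2,2] 'a' = {S,T0}  orig:{S}
  T[0,1] 'ab' = {A,B}
  T[1,2] 'ba' = ∅
  T[0,2] 'aba' = {S}

Original NTs in T[0,2] deriving "aba": ["S"]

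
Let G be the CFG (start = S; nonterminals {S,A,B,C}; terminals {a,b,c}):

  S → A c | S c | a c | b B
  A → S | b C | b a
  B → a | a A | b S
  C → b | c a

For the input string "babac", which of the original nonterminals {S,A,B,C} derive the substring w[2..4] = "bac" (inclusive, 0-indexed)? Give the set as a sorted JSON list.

Convert to CNF:
  S -> A T0 | S T0 | T1 T0 | T2 B
  A -> A T0 | S T0 | T1 T0 | T2 B | T2 C | T2 T1
  B -> T1 A | T2 S | a
  C -> T0 T1 | b
  T0 -> c
  T1 -> a
  T2 -> b

CYK table (by increasing span), restricted to cells inside w[2..4]:
  T[2,2] 'b' = {C,T2}  orig:{C}
  T[3,3] 'a' = {B,T1}  orig:{B}
  T[4,4] 'c' = {T0}  orig:{}
  T[2,3] 'ba' = {A,S}
  T[3,4] 'ac' = {A,S}
  T[2,4] 'bac' = {A,B,S}

Original NTs in T[2,4] deriving "bac": ["A", "B", "S"]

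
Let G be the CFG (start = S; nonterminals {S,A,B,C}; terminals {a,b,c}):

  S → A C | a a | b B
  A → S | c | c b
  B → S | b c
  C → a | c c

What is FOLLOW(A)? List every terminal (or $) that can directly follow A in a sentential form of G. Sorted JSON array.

FIRST iteration:
round 1:
  A via A→c: +{c}
  B via B→b c: +{b}
  C via C→a: +{a}
  C via C→c c: +{c}
  S via S→A C: +{c}
  S via S→a a: +{a}
  S via S→b B: +{b}
  FIRST(S)={a,b,c}  FIRST(A)={c}  FIRST(B)={b}  FIRST(C)={a,c}
round 2:
  A via A→S: +{a,b}
  B via B→S: +{a,c}
  FIRST(S)={a,b,c}  FIRST(A)={a,b,c}  FIRST(B)={a,b,c}  FIRST(C)={a,c}
round 3: done
  FIRST(S)={a,b,c}  FIRST(A)={a,b,c}  FIRST(B)={a,b,c}  FIRST(C)={a,c}

FOLLOW iteration:
initialize: $ ∈ FOLLOW(S)
pass 1:
  S→A C: FOLLOW(A) ⊇ FIRST(C) = {a,c}; new: +{a,c}
  S→A C: FOLLOW(C) ⊇ FOLLOW(S) ⊇ {$}; new: +{$}
  S→b B: FOLLOW(B) ⊇ FOLLOW(S) ⊇ {$}; new: +{$}
  S: {$}  A: {a,c}  B: {$}  C: {$}
pass 2:
  A→S: FOLLOW(S) ⊇ FOLLOW(A) ⊇ {a,c}; new: +{a,c}
  S→A C: FOLLOW(C) ⊇ FOLLOW(S) ⊇ {$,a,c}; new: +{a,c}
  S→b B: FOLLOW(B) ⊇ FOLLOW(S) ⊇ {$,a,c}; new: +{a,c}
  S: {$,a,c}  A: {a,c}  B: {$,a,c}  C: {$,a,c}
pass 3: — fixpoint
  S: {$,a,c}  A: {a,c}  B: {$,a,c}  C: {$,a,c}

FOLLOW(A) = ["a", "c"]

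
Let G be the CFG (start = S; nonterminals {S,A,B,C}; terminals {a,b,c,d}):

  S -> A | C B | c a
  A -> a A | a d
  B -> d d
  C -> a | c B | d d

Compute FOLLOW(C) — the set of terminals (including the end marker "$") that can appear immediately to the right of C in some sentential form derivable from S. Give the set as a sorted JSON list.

FIRST iteration:
pass 1:
  A via A→a A: +{a}
  B via B→d d: +{d}
  C via C→a: +{a}
  C via C→c B: +{c}
  C via C→d d: +{d}
  S via S→A: +{a}
  S via S→C B: +{c,d}
  S: {a,c,d}  A: {a}  B: {d}  C: {a,c,d}
pass 2: done
  S: {a,c,d}  A: {a}  B: {d}  C: {a,c,d}

FOLLOW sets:
seed FOLLOW(S) with $
iter 1:
  S→A: FOLLOW(A) ⊇ FOLLOW(S) ⊇ {$}; new: +{$}
  S→C B: FOLLOW(C) ⊇ FIRST(B) = {d}; new: +{d}
  S→C B: FOLLOW(B) ⊇ FOLLOW(S) ⊇ {$}; new: +{$}
  FOLLOW[S]={$}  FOLLOW[A]={$}  FOLLOW[B]={$}  FOLLOW[C]={d}
iter 2:
  C→c B: FOLLOW(B) ⊇ FOLLOW(C) ⊇ {d}; new: +{d}
  FOLLOW[S]={$}  FOLLOW[A]={$}  FOLLOW[B]={$,d}  FOLLOW[C]={d}
iter 3: (no change)
  FOLLOW[S]={$}  FOLLOW[A]={$}  FOLLOW[B]={$,d}  FOLLOW[C]={d}

FOLLOW(C) = ["d"]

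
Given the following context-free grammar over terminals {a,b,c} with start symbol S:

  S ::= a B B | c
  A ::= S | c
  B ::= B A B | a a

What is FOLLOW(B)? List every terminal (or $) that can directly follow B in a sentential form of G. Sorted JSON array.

Compute FIRST by fixpoint:
round 1:
  A via A→c: +{c}
  B via B→a a: +{a}
  S via S→a B B: +{a}
  S via S→c: +{c}
  S: {a,c}  A: {c}  B: {a}
round 2:
  A via A→S: +{a}
  S: {a,c}  A: {a,c}  B: {a}
round 3: — fixpoint
  S: {a,c}  A: {a,c}  B: {a}

FOLLOW iteration:
FOLLOW(S) := {$}
iter 1:
  B→B A B: FOLLOW(B) ⊇ FIRST(A) = {a,c}; new: +{a,c}
  B→B A B: FOLLOW(A) ⊇ FIRST(B) = {a}; new: +{a}
  S→a B B: FOLLOW(B) ⊇ FOLLOW(S) ⊇ {$}; new: +{$}
  S: {$}  A: {a}  B: {$,a,c}
iter 2:
  A→S: FOLLOW(S) ⊇ FOLLOW(A) ⊇ {a}; new: +{a}
  S: {$,a}  A: {a}  B: {$,a,c}
iter 3: (no change)
  S: {$,a}  A: {a}  B: {$,a,c}

FOLLOW(B) = ["$", "a", "c"]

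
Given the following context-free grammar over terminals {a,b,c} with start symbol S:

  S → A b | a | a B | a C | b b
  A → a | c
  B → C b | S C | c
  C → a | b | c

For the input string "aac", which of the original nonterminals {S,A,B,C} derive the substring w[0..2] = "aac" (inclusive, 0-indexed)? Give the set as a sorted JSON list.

Convert to CNF:
  S -> A T0 | T0 T0 | T1 B | T1 C | a
  A -> a | c
  B -> C T0 | S C | c
  C -> a | b | c
  T0 -> b
  T1 -> a

CYK table (by increasing span) — only the sub-triangle for w[0..2]:
  T[0,0] 'a' = {A,C,S,T1}  orig:{A,C,S}
  T[1,1] 'a' = {A,C,S,T1}  orig:{A,C,S}
  T[2,2] 'c' = {A,B,C}
  T[0,1] 'aa' = {B,S}
  T[1,2] 'ac' = {B,S}
  T[0,2] 'aac' = {B,S}

Original NTs in T[0,2] deriving "aac": ["B", "S"]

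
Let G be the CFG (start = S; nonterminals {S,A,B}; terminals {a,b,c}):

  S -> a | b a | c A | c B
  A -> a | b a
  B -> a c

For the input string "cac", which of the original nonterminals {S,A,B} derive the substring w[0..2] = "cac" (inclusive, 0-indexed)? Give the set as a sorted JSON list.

Convert to CNF:
  S -> T0 T1 | T2 A | T2 B | a
  A -> T0 T1 | a
  B -> T1 T2
  T0 -> b
  T1 -> a
  T2 -> c

CYK table (by increasing span), restricted to cells inside w[0..2]:
  [0..0]={T2}  "c"  orig:{}
  [1..1]={A,S,T1}  "a"  orig:{A,S}
  [2..2]={T2}  "c"  orig:{}
  [0..1]={S}  "ca"
  [1..2]={B}  "ac"
  [0..2]={S}  "cac"

Original NTs in T[0,2] deriving "cac": ["S"]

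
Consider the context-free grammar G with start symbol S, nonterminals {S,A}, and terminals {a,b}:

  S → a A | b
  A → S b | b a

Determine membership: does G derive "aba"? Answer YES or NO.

CNF form of G:
  S -> T1 A | b
  A -> S T0 | T0 T1
  T0 -> b
  T1 -> a

CYK fill:
  [0..0]={T1}  "a"  orig:{}
  [1..1]={S,T0}  "b"  orig:{S}
  [2..2]={T1}  "a"  orig:{}
  [0..1]=∅  "ab"
  [1..2]={A}  "ba"
  [0..2]={S}  "aba"

S ∈ T[0,2] ⇒ YES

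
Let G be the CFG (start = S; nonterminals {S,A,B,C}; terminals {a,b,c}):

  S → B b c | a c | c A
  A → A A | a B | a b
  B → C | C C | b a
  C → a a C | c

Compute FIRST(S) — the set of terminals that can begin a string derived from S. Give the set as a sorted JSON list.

Compute FIRST by fixpoint:
iter 1:
  A via A→a B: +{a}
  B via B→b a: +{b}
  C via C→a a C: +{a}
  C via C→c: +{c}
  S via S→B b c: +{b}
  S via S→a c: +{a}
  S via S→c A: +{c}
  FIRST[S]={a,b,c}  FIRST[A]={a}  FIRST[B]={b}  FIRST[C]={a,c}
iter 2:
  B via B→C: +{a,c}
  FIRST[S]={a,b,c}  FIRST[A]={a}  FIRST[B]={a,b,c}  FIRST[C]={a,c}
iter 3: — fixpoint
  FIRST[S]={a,b,c}  FIRST[A]={a}  FIRST[B]={a,b,c}  FIRST[C]={a,c}

FIRST(S) = ["a", "b", "c"]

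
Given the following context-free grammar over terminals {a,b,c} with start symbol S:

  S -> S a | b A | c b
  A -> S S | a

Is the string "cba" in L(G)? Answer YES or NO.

Convert to CNF:
  S -> S T0 | T1 A | T2 T1
  A -> S S | a
  T0 -> a
  T1 -> b
  T2 -> c

CYK fill:
  T[0,0] 'c' = {T2}  orig:{}
  T[1,1] 'b' = {T1}  orig:{}
  T[2,2] 'a' = {A,T0}  orig:{A}
  T[0,1] 'cb' = {S}
  T[1,2] 'ba' = {S}
  T[0,2] 'cba' = {S}

S ∈ T[0,2] ⇒ YES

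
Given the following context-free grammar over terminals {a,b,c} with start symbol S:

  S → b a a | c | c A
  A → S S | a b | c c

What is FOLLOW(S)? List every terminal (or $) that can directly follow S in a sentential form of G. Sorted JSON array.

FIRST sets, iterate to fixpoint:
[1]
  A via A→a b: +{a}
  A via A→c c: +{c}
  S via S→b a a: +{b}
  S via S→c: +{c}
  FIRST[S]={b,c}  FIRST[A]={a,c}
[2]
  A via A→S S: +{b}
  FIRST[S]={b,c}  FIRST[A]={a,b,c}
[3] — fixpoint
  FIRST[S]={b,c}  FIRST[A]={a,b,c}

Compute FOLLOW by fixpoint:
FOLLOW(S) := {$}
iter 1:
  A→S S: FOLLOW(S) ⊇ FIRST(S) = {b,c}; new: +{b,c}
  S→c A: FOLLOW(A) ⊇ FOLLOW(S) ⊇ {$,b,c}; new: +{$,b,c}
  S: {$,b,c}  A: {$,b,c}
iter 2: — fixpoint
  S: {$,b,c}  A: {$,b,c}

FOLLOW(S) = ["$", "b", "c"]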